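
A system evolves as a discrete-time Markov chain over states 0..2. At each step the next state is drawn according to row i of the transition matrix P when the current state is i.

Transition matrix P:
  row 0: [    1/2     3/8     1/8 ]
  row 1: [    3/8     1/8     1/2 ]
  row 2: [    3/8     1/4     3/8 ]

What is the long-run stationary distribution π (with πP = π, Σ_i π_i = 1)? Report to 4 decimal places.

Balance equations π_j = Σ_i π_i·P[i][j]:
  π_0 = 1/2·π_0 + 3/8·π_1 + 3/8·π_2
  π_1 = 3/8·π_0 + 1/8·π_1 + 1/4·π_2
  normalize: π_0 + π_1 + π_2 = 1
Solving the linear system gives exactly π = [3/7, 17/63, 19/63].

π = [0.4286, 0.2698, 0.3016]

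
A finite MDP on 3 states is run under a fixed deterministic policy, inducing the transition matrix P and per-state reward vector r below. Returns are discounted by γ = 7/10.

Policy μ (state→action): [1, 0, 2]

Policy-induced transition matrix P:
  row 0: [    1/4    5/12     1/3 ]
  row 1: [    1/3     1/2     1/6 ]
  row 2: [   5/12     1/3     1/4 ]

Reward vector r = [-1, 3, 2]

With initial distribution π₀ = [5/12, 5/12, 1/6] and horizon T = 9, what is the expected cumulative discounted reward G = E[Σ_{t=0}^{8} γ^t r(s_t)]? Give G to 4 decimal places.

G = 4.3932

t=0: π = [0.4167, 0.4167, 0.1667], E[r] = 1.1667, γ^t·E[r] = 1.166667, running G = 1.166667
t=1: π = [0.3125, 0.4375, 0.2500], E[r] = 1.5000, γ^t·E[r] = 1.050000, running G = 2.216667
t=2: π = [0.3281, 0.4323, 0.2396], E[r] = 1.4479, γ^t·E[r] = 0.709479, running G = 2.926146
t=3: π = [0.3260, 0.4327, 0.2413], E[r] = 1.4549, γ^t·E[r] = 0.499017, running G = 3.425163
t=4: π = [0.3263, 0.4326, 0.2411], E[r] = 1.4538, γ^t·E[r] = 0.349052, running G = 3.774215
t=5: π = [0.3262, 0.4326, 0.2411], E[r] = 1.4539, γ^t·E[r] = 0.244360, running G = 4.018575
t=6: π = [0.3262, 0.4326, 0.2411], E[r] = 1.4539, γ^t·E[r] = 0.171050, running G = 4.189625
t=7: π = [0.3262, 0.4326, 0.2411], E[r] = 1.4539, γ^t·E[r] = 0.119735, running G = 4.309360
t=8: π = [0.3262, 0.4326, 0.2411], E[r] = 1.4539, γ^t·E[r] = 0.083814, running G = 4.393174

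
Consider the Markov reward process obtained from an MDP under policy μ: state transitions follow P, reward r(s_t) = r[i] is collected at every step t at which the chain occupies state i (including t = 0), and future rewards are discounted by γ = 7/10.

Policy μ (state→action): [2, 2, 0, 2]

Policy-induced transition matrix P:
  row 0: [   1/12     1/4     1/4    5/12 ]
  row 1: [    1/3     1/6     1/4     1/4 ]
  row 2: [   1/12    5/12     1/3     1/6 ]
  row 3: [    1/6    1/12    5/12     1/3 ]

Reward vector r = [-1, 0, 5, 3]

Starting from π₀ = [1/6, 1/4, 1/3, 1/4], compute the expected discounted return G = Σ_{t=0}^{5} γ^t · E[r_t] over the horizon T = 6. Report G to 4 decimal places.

G = 6.6325

t=0: π = [0.1667, 0.2500, 0.3333, 0.2500], E[r] = 2.2500, γ^t·E[r] = 2.250000, running G = 2.250000
t=1: π = [0.1667, 0.2431, 0.3194, 0.2708], E[r] = 2.2431, γ^t·E[r] = 1.570139, running G = 3.820139
t=2: π = [0.1667, 0.2378, 0.3218, 0.2737], E[r] = 2.2633, γ^t·E[r] = 1.109022, running G = 4.929161
t=3: π = [0.1656, 0.2382, 0.3224, 0.2738], E[r] = 2.2679, γ^t·E[r] = 0.777887, running G = 5.707048
t=4: π = [0.1657, 0.2383, 0.3225, 0.2735], E[r] = 2.2674, γ^t·E[r] = 0.544412, running G = 6.251459
t=5: π = [0.1657, 0.2383, 0.3225, 0.2735], E[r] = 2.2672, γ^t·E[r] = 0.381056, running G = 6.632515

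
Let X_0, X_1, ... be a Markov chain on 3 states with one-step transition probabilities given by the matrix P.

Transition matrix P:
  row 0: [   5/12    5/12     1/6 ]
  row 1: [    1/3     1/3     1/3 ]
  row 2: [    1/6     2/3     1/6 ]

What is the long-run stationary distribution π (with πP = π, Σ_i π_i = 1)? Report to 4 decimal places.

π = [0.3200, 0.4400, 0.2400]

Balance equations π_j = Σ_i π_i·P[i][j]:
  π_0 = 5/12·π_0 + 1/3·π_1 + 1/6·π_2
  π_1 = 5/12·π_0 + 1/3·π_1 + 2/3·π_2
  normalize: π_0 + π_1 + π_2 = 1
Solving the linear system gives exactly π = [8/25, 11/25, 6/25].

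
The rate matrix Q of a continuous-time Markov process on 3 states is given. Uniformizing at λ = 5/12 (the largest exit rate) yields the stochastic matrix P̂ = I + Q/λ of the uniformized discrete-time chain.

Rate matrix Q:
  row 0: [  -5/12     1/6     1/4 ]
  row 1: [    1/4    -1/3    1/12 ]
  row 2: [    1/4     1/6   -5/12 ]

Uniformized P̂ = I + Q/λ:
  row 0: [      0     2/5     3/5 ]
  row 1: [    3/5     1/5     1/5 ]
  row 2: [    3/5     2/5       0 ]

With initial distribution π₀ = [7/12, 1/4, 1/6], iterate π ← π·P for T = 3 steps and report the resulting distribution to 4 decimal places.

t=0: π = [0.5833, 0.2500, 0.1667]
t=1: π = [0.2500, 0.3500, 0.4000]
t=2: π = [0.4500, 0.3300, 0.2200]
t=3: π = [0.3300, 0.3340, 0.3360]

π = [0.3300, 0.3340, 0.3360]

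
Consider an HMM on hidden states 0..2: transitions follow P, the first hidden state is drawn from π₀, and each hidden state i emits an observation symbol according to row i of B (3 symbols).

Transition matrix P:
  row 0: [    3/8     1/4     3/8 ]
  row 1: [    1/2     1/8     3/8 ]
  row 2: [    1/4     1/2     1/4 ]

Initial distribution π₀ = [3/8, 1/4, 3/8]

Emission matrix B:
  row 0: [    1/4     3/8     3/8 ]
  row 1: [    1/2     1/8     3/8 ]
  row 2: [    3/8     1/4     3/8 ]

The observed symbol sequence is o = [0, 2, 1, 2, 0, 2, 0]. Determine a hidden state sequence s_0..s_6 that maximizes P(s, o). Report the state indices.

t=0: δ = [9.375e-02, 1.250e-01, 1.406e-01]  (obs o_0=0)
t=1: δ = [2.344e-02, 2.637e-02, 1.758e-02]  ψ = [1, 2, 1]  (obs o_1=2)
t=2: δ = [4.944e-03, 1.099e-03, 2.472e-03]  ψ = [1, 2, 1]  (obs o_2=1)
t=3: δ = [6.952e-04, 4.635e-04, 6.952e-04]  ψ = [0, 0, 0]  (obs o_3=2)
t=4: δ = [6.518e-05, 1.738e-04, 9.777e-05]  ψ = [0, 2, 0]  (obs o_4=0)
t=5: δ = [3.259e-05, 1.833e-05, 2.444e-05]  ψ = [1, 2, 1]  (obs o_5=2)
t=6: δ = [3.055e-06, 6.110e-06, 4.583e-06]  ψ = [0, 2, 0]  (obs o_6=0)
backtrack: best end state = 1; path = [2, 1, 0, 2, 1, 2, 1]

path = [2, 1, 0, 2, 1, 2, 1]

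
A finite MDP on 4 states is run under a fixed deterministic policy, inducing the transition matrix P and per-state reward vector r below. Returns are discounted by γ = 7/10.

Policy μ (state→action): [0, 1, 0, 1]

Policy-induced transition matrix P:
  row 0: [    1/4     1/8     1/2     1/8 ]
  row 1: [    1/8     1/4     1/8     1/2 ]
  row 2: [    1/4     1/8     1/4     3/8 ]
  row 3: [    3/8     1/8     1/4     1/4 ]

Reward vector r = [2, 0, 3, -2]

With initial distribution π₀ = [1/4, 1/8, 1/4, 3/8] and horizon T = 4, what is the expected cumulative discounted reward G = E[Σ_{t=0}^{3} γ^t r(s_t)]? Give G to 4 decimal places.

t=0: π = [0.2500, 0.1250, 0.2500, 0.3750], E[r] = 0.5000, γ^t·E[r] = 0.500000, running G = 0.500000
t=1: π = [0.2813, 0.1406, 0.2969, 0.2813], E[r] = 0.8906, γ^t·E[r] = 0.623438, running G = 1.123438
t=2: π = [0.2676, 0.1426, 0.3027, 0.2871], E[r] = 0.8691, γ^t·E[r] = 0.425879, running G = 1.549316
t=3: π = [0.2681, 0.1428, 0.2991, 0.2900], E[r] = 0.8533, γ^t·E[r] = 0.292672, running G = 1.841989

G = 1.8420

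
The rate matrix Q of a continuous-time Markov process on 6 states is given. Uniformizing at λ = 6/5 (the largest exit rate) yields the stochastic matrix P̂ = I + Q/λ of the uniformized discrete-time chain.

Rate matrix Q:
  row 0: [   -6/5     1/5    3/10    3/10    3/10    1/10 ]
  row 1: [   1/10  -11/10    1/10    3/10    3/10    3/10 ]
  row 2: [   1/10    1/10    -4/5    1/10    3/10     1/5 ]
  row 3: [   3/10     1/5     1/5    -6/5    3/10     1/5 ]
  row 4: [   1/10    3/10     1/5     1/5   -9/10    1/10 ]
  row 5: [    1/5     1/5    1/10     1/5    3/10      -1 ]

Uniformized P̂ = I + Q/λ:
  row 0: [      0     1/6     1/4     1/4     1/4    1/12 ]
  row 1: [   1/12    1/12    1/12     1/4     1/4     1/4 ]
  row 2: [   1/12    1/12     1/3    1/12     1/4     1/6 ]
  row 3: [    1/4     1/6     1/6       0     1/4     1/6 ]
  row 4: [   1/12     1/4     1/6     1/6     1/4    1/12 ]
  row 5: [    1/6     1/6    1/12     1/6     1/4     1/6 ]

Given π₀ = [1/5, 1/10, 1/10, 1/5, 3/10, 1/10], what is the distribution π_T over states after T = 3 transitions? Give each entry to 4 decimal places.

t=0: π = [0.2000, 0.1000, 0.1000, 0.2000, 0.3000, 0.1000]
t=1: π = [0.1083, 0.1750, 0.1833, 0.1500, 0.2500, 0.1333]
t=2: π = [0.1104, 0.1576, 0.1806, 0.1500, 0.2500, 0.1514]
t=3: π = [0.1117, 0.1593, 0.1802, 0.1490, 0.2500, 0.1498]

π = [0.1117, 0.1593, 0.1802, 0.1490, 0.2500, 0.1498]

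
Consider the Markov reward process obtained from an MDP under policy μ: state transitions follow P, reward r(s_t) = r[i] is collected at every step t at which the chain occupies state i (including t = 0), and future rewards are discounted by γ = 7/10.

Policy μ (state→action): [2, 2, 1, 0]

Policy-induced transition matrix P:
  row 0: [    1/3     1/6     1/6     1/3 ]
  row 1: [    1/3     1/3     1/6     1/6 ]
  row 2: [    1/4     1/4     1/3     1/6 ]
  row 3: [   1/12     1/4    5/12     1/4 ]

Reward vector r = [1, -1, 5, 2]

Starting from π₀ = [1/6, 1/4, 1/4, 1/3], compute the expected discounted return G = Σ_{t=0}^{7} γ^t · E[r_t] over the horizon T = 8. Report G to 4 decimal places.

G = 5.7416

t=0: π = [0.1667, 0.2500, 0.2500, 0.3333], E[r] = 1.8333, γ^t·E[r] = 1.833333, running G = 1.833333
t=1: π = [0.2292, 0.2569, 0.2917, 0.2222], E[r] = 1.8750, γ^t·E[r] = 1.312500, running G = 3.145833
t=2: π = [0.2535, 0.2523, 0.2708, 0.2234], E[r] = 1.8021, γ^t·E[r] = 0.883021, running G = 4.028854
t=3: π = [0.2549, 0.2499, 0.2677, 0.2275], E[r] = 1.7983, γ^t·E[r] = 0.616824, running G = 4.645679
t=4: π = [0.2541, 0.2496, 0.2682, 0.2281], E[r] = 1.8016, γ^t·E[r] = 0.432559, running G = 5.078237
t=5: π = [0.2540, 0.2496, 0.2684, 0.2280], E[r] = 1.8023, γ^t·E[r] = 0.302920, running G = 5.381158
t=6: π = [0.2540, 0.2496, 0.2684, 0.2280], E[r] = 1.8023, γ^t·E[r] = 0.212044, running G = 5.593202
t=7: π = [0.2540, 0.2496, 0.2684, 0.2280], E[r] = 1.8023, γ^t·E[r] = 0.148428, running G = 5.741630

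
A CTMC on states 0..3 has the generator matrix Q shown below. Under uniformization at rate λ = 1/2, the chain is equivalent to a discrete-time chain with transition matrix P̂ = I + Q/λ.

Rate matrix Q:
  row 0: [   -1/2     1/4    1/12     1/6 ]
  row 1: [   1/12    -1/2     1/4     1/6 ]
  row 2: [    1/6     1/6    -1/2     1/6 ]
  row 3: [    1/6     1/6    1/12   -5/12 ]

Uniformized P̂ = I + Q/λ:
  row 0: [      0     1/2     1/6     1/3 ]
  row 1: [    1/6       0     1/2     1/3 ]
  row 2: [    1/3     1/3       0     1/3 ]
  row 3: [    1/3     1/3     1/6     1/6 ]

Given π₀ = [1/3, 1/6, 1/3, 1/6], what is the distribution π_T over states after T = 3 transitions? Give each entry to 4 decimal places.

π = [0.2199, 0.2840, 0.2099, 0.2863]

t=0: π = [0.3333, 0.1667, 0.3333, 0.1667]
t=1: π = [0.1944, 0.3333, 0.1667, 0.3056]
t=2: π = [0.2130, 0.2546, 0.2500, 0.2824]
t=3: π = [0.2199, 0.2840, 0.2099, 0.2863]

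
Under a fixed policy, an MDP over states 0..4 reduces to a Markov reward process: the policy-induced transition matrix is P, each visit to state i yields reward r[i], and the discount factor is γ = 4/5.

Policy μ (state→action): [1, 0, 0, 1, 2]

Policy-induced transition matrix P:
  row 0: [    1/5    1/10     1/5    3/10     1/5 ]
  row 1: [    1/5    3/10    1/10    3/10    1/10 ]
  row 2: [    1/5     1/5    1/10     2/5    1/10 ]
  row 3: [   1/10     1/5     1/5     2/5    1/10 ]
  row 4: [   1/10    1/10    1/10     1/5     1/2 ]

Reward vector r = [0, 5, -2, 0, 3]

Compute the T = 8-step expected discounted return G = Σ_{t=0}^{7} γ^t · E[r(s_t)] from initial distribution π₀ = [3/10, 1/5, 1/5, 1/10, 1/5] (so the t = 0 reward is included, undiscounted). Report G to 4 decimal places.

G = 5.0008

t=0: π = [0.3000, 0.2000, 0.2000, 0.1000, 0.2000], E[r] = 1.2000, γ^t·E[r] = 1.200000, running G = 1.200000
t=1: π = [0.1700, 0.1700, 0.1400, 0.3100, 0.2100], E[r] = 1.2000, γ^t·E[r] = 0.960000, running G = 2.160000
t=2: π = [0.1480, 0.1790, 0.1480, 0.3240, 0.2010], E[r] = 1.2020, γ^t·E[r] = 0.769280, running G = 2.929280
t=3: π = [0.1475, 0.1830, 0.1472, 0.3271, 0.1952], E[r] = 1.2062, γ^t·E[r] = 0.617574, running G = 3.546854
t=4: π = [0.1478, 0.1840, 0.1475, 0.3279, 0.1928], E[r] = 1.2037, γ^t·E[r] = 0.493044, running G = 4.039898
t=5: π = [0.1479, 0.1843, 0.1476, 0.3283, 0.1919], E[r] = 1.2023, γ^t·E[r] = 0.393972, running G = 4.433870
t=6: π = [0.1480, 0.1845, 0.1476, 0.3284, 0.1916], E[r] = 1.2017, γ^t·E[r] = 0.315015, running G = 4.748885
t=7: π = [0.1480, 0.1845, 0.1476, 0.3284, 0.1914], E[r] = 1.2014, γ^t·E[r] = 0.251961, running G = 5.000846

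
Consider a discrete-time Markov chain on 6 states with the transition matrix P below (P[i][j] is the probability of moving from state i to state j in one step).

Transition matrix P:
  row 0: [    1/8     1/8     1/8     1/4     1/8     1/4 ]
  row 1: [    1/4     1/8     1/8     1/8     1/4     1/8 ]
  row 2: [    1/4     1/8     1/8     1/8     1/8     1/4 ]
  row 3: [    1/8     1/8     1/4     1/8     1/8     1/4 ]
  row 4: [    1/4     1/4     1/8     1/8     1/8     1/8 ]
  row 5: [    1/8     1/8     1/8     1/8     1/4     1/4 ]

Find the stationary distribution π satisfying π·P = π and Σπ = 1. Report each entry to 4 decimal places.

Balance equations π_j = Σ_i π_i·P[i][j]:
  π_0 = 1/8·π_0 + 1/4·π_1 + 1/4·π_2 + 1/8·π_3 + 1/4·π_4 + 1/8·π_5
  π_1 = 1/8·π_0 + 1/8·π_1 + 1/8·π_2 + 1/8·π_3 + 1/4·π_4 + 1/8·π_5
  π_2 = 1/8·π_0 + 1/8·π_1 + 1/8·π_2 + 1/4·π_3 + 1/8·π_4 + 1/8·π_5
  π_3 = 1/4·π_0 + 1/8·π_1 + 1/8·π_2 + 1/8·π_3 + 1/8·π_4 + 1/8·π_5
  π_4 = 1/8·π_0 + 1/4·π_1 + 1/8·π_2 + 1/8·π_3 + 1/8·π_4 + 1/4·π_5
  normalize: π_0 + π_1 + π_2 + π_3 + π_4 + π_5 = 1
Solving the linear system gives exactly π = [253/1387, 25/171, 199/1387, 205/1387, 29/171, 4/19].

π = [0.1824, 0.1462, 0.1435, 0.1478, 0.1696, 0.2105]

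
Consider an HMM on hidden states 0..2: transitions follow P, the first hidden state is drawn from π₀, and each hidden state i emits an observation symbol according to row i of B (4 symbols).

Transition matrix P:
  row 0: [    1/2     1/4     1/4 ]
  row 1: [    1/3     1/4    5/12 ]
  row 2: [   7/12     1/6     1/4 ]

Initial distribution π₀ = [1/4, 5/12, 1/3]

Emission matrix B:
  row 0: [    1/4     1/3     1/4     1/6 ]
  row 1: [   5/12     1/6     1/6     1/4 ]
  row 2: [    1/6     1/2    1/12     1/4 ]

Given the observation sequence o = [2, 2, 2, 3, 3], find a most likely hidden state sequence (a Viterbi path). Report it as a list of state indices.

path = [0, 0, 0, 0, 0]

t=0: δ = [6.250e-02, 6.944e-02, 2.778e-02]  (obs o_0=2)
t=1: δ = [7.812e-03, 2.894e-03, 2.411e-03]  ψ = [0, 1, 1]  (obs o_1=2)
t=2: δ = [9.766e-04, 3.255e-04, 1.628e-04]  ψ = [0, 0, 0]  (obs o_2=2)
t=3: δ = [8.138e-05, 6.104e-05, 6.104e-05]  ψ = [0, 0, 0]  (obs o_3=3)
t=4: δ = [6.782e-06, 5.086e-06, 6.358e-06]  ψ = [0, 0, 1]  (obs o_4=3)
backtrack: best end state = 0; path = [0, 0, 0, 0, 0]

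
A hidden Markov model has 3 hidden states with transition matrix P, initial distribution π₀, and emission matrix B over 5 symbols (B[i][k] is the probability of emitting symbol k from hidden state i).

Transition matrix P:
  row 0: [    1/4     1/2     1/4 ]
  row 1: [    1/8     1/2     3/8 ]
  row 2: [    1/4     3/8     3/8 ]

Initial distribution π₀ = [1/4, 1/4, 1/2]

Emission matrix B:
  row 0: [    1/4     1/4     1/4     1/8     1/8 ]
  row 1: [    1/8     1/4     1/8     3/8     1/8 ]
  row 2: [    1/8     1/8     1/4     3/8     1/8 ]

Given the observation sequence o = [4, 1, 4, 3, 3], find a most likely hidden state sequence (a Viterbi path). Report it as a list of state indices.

t=0: δ = [3.125e-02, 3.125e-02, 6.250e-02]  (obs o_0=4)
t=1: δ = [3.906e-03, 5.859e-03, 2.930e-03]  ψ = [2, 2, 2]  (obs o_1=1)
t=2: δ = [1.221e-04, 3.662e-04, 2.747e-04]  ψ = [0, 1, 1]  (obs o_2=4)
t=3: δ = [8.583e-06, 6.866e-05, 5.150e-05]  ψ = [2, 1, 1]  (obs o_3=3)
t=4: δ = [1.609e-06, 1.287e-05, 9.656e-06]  ψ = [2, 1, 1]  (obs o_4=3)
backtrack: best end state = 1; path = [2, 1, 1, 1, 1]

path = [2, 1, 1, 1, 1]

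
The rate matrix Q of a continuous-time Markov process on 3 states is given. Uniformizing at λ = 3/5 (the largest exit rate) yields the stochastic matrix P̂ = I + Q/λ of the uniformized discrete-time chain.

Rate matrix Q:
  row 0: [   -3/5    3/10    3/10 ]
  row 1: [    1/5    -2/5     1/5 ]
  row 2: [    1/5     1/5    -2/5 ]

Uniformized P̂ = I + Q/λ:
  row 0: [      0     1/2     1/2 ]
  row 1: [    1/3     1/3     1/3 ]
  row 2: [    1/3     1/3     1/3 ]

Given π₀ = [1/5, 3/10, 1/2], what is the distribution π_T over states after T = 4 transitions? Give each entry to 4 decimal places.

t=0: π = [0.2000, 0.3000, 0.5000]
t=1: π = [0.2667, 0.3667, 0.3667]
t=2: π = [0.2444, 0.3778, 0.3778]
t=3: π = [0.2519, 0.3741, 0.3741]
t=4: π = [0.2494, 0.3753, 0.3753]

π = [0.2494, 0.3753, 0.3753]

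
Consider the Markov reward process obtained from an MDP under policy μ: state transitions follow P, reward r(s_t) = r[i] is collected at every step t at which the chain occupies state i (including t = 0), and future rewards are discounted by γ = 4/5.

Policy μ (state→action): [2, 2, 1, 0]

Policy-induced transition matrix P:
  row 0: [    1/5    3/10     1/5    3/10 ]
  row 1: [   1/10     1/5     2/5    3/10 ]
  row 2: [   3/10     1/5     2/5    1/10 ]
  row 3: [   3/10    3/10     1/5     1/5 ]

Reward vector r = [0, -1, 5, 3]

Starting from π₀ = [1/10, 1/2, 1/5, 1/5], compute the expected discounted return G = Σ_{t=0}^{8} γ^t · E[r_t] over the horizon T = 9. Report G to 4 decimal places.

G = 7.8033

t=0: π = [0.1000, 0.5000, 0.2000, 0.2000], E[r] = 1.1000, γ^t·E[r] = 1.100000, running G = 1.100000
t=1: π = [0.1900, 0.2300, 0.3400, 0.2400], E[r] = 2.1900, γ^t·E[r] = 1.752000, running G = 2.852000
t=2: π = [0.2350, 0.2430, 0.3140, 0.2080], E[r] = 1.9510, γ^t·E[r] = 1.248640, running G = 4.100640
t=3: π = [0.2279, 0.2443, 0.3114, 0.2164], E[r] = 1.9619, γ^t·E[r] = 1.004493, running G = 5.105133
t=4: π = [0.2284, 0.2444, 0.3111, 0.2161], E[r] = 1.9595, γ^t·E[r] = 0.802615, running G = 5.907748
t=5: π = [0.2283, 0.2444, 0.3111, 0.2162], E[r] = 1.9596, γ^t·E[r] = 0.642128, running G = 6.549876
t=6: π = [0.2283, 0.2444, 0.3111, 0.2162], E[r] = 1.9596, γ^t·E[r] = 0.513696, running G = 7.063572
t=7: π = [0.2283, 0.2444, 0.3111, 0.2162], E[r] = 1.9596, γ^t·E[r] = 0.410957, running G = 7.474529
t=8: π = [0.2283, 0.2444, 0.3111, 0.2162], E[r] = 1.9596, γ^t·E[r] = 0.328766, running G = 7.803295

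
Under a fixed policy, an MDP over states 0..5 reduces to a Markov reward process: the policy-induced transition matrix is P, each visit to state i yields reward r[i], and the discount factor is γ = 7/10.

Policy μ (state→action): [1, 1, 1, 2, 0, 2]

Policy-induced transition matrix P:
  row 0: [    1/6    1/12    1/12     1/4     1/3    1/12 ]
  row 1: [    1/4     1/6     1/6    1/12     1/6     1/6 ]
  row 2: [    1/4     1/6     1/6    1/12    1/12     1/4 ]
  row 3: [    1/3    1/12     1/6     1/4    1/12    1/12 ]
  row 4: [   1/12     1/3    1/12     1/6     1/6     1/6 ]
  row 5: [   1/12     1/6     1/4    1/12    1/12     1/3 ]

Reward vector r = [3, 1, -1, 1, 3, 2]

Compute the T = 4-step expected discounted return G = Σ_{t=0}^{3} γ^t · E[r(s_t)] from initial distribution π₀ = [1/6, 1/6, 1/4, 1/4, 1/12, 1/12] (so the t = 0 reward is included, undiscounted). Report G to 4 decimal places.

t=0: π = [0.1667, 0.1667, 0.2500, 0.2500, 0.0833, 0.0833], E[r] = 1.0833, γ^t·E[r] = 1.083333, running G = 1.083333
t=1: π = [0.2292, 0.1458, 0.1528, 0.1597, 0.1458, 0.1667], E[r] = 1.6111, γ^t·E[r] = 1.127778, running G = 2.211111
t=2: π = [0.1921, 0.1586, 0.1493, 0.1603, 0.1649, 0.1748], E[r] = 1.5903, γ^t·E[r] = 0.779236, running G = 2.990347
t=3: π = [0.1907, 0.1648, 0.1515, 0.1558, 0.1583, 0.1789], E[r] = 1.5740, γ^t·E[r] = 0.539891, running G = 3.530238

G = 3.5302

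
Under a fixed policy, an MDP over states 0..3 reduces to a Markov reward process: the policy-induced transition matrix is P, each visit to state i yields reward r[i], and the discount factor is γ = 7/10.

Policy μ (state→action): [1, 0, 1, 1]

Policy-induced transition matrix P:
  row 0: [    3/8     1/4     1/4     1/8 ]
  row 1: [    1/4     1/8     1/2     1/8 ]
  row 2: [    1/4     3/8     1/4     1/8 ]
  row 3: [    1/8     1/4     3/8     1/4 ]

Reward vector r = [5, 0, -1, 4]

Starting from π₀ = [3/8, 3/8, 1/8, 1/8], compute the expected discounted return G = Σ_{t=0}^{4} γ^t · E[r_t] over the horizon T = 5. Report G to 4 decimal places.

G = 5.0664

t=0: π = [0.3750, 0.3750, 0.1250, 0.1250], E[r] = 2.2500, γ^t·E[r] = 2.250000, running G = 2.250000
t=1: π = [0.2813, 0.2188, 0.3594, 0.1406], E[r] = 1.6094, γ^t·E[r] = 1.126563, running G = 3.376563
t=2: π = [0.2676, 0.2676, 0.3223, 0.1426], E[r] = 1.5859, γ^t·E[r] = 0.777109, running G = 4.153672
t=3: π = [0.2656, 0.2568, 0.3347, 0.1428], E[r] = 1.5647, γ^t·E[r] = 0.536691, running G = 4.690363
t=4: π = [0.2654, 0.2597, 0.3321, 0.1429], E[r] = 1.5661, γ^t·E[r] = 0.376021, running G = 5.066384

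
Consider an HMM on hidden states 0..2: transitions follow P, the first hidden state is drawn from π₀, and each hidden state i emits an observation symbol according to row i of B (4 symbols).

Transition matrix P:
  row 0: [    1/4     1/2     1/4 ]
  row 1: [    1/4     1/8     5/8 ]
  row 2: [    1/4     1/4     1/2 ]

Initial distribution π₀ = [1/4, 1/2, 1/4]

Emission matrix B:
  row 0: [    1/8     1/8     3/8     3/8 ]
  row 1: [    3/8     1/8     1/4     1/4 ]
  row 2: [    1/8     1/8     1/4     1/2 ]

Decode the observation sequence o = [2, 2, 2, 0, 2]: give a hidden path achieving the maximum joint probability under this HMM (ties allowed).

path = [1, 2, 0, 1, 2]

t=0: δ = [9.375e-02, 1.250e-01, 6.250e-02]  (obs o_0=2)
t=1: δ = [1.172e-02, 1.172e-02, 1.953e-02]  ψ = [1, 0, 1]  (obs o_1=2)
t=2: δ = [1.831e-03, 1.465e-03, 2.441e-03]  ψ = [2, 0, 2]  (obs o_2=2)
t=3: δ = [7.629e-05, 3.433e-04, 1.526e-04]  ψ = [2, 0, 2]  (obs o_3=0)
t=4: δ = [3.219e-05, 1.073e-05, 5.364e-05]  ψ = [1, 1, 1]  (obs o_4=2)
backtrack: best end state = 2; path = [1, 2, 0, 1, 2]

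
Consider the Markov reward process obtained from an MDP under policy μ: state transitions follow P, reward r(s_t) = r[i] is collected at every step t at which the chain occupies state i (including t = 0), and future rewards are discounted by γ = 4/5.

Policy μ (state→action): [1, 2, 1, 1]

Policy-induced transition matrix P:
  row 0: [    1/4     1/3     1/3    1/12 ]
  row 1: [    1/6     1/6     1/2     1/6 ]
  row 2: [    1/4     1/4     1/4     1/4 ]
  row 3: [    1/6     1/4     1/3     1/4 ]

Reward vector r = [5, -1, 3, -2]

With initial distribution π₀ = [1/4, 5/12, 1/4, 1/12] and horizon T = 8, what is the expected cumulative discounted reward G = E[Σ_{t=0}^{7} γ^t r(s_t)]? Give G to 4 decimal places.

t=0: π = [0.2500, 0.4167, 0.2500, 0.0833], E[r] = 1.4167, γ^t·E[r] = 1.416667, running G = 1.416667
t=1: π = [0.2083, 0.2361, 0.3819, 0.1736], E[r] = 1.6042, γ^t·E[r] = 1.283333, running G = 2.700000
t=2: π = [0.2159, 0.2477, 0.3409, 0.1956], E[r] = 1.4630, γ^t·E[r] = 0.936296, running G = 3.636296
t=3: π = [0.2131, 0.2473, 0.3462, 0.1934], E[r] = 1.4698, γ^t·E[r] = 0.752543, running G = 4.388840
t=4: π = [0.2133, 0.2471, 0.3457, 0.1939], E[r] = 1.4686, γ^t·E[r] = 0.601533, running G = 4.990372
t=5: π = [0.2132, 0.2472, 0.3457, 0.1939], E[r] = 1.4685, γ^t·E[r] = 0.481195, running G = 5.471567
t=6: π = [0.2132, 0.2472, 0.3457, 0.1939], E[r] = 1.4685, γ^t·E[r] = 0.384959, running G = 5.856526
t=7: π = [0.2132, 0.2472, 0.3457, 0.1939], E[r] = 1.4685, γ^t·E[r] = 0.307966, running G = 6.164492

G = 6.1645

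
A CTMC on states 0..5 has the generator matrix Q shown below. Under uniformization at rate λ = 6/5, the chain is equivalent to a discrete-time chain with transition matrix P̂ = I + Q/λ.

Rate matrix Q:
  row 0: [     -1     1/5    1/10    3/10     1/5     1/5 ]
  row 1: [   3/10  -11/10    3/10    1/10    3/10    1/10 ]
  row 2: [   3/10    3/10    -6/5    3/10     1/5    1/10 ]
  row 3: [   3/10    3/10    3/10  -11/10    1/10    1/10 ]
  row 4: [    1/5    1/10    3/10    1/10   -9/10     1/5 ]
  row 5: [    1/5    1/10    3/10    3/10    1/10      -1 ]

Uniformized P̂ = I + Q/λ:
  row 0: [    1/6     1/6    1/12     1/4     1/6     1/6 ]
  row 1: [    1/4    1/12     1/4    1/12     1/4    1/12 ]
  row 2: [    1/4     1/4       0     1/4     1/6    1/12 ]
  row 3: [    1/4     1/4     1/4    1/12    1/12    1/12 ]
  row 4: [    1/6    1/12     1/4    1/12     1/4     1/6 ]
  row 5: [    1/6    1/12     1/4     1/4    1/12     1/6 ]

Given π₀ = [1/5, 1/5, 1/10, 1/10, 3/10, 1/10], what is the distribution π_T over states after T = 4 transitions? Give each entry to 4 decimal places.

π = [0.2081, 0.1574, 0.1720, 0.1678, 0.1695, 0.1252]

t=0: π = [0.2000, 0.2000, 0.1000, 0.1000, 0.3000, 0.1000]
t=1: π = [0.2000, 0.1333, 0.1917, 0.1500, 0.1917, 0.1333]
t=2: π = [0.2063, 0.1569, 0.1688, 0.1708, 0.1701, 0.1271]
t=3: π = [0.2080, 0.1571, 0.1734, 0.1670, 0.1691, 0.1253]
t=4: π = [0.2081, 0.1574, 0.1720, 0.1678, 0.1695, 0.1252]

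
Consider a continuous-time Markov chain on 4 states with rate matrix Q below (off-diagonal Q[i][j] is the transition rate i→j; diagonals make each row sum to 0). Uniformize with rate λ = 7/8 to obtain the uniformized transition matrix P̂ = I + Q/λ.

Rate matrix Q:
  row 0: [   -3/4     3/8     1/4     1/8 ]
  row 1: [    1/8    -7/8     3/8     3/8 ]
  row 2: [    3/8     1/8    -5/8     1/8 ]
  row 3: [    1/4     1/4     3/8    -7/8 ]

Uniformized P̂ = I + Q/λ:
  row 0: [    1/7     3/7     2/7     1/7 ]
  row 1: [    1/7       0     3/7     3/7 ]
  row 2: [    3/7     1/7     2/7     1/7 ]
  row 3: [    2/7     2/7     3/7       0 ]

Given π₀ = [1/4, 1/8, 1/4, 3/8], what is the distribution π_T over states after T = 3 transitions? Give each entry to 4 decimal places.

t=0: π = [0.2500, 0.1250, 0.2500, 0.3750]
t=1: π = [0.2679, 0.2500, 0.3571, 0.1250]
t=2: π = [0.2628, 0.2015, 0.3393, 0.1964]
t=3: π = [0.2679, 0.2172, 0.3426, 0.1724]

π = [0.2679, 0.2172, 0.3426, 0.1724]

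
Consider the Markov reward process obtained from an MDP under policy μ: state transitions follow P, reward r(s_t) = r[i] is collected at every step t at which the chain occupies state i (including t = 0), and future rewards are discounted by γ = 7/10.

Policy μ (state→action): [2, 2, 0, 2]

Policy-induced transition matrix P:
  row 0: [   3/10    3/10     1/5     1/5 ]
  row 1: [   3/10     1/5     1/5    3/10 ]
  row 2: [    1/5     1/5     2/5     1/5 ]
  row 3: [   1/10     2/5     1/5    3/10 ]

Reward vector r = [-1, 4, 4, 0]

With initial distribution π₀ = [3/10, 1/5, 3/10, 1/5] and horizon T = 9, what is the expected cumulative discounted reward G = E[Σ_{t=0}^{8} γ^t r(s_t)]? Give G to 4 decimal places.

t=0: π = [0.3000, 0.2000, 0.3000, 0.2000], E[r] = 1.7000, γ^t·E[r] = 1.700000, running G = 1.700000
t=1: π = [0.2300, 0.2700, 0.2600, 0.2400], E[r] = 1.8900, γ^t·E[r] = 1.323000, running G = 3.023000
t=2: π = [0.2260, 0.2710, 0.2520, 0.2510], E[r] = 1.8660, γ^t·E[r] = 0.914340, running G = 3.937340
t=3: π = [0.2246, 0.2728, 0.2504, 0.2522], E[r] = 1.8682, γ^t·E[r] = 0.640793, running G = 4.578133
t=4: π = [0.2245, 0.2729, 0.2501, 0.2525], E[r] = 1.8674, γ^t·E[r] = 0.448363, running G = 5.026495
t=5: π = [0.2245, 0.2730, 0.2500, 0.2525], E[r] = 1.8674, γ^t·E[r] = 0.313851, running G = 5.340346
t=6: π = [0.2245, 0.2730, 0.2500, 0.2525], E[r] = 1.8674, γ^t·E[r] = 0.219692, running G = 5.560038
t=7: π = [0.2245, 0.2730, 0.2500, 0.2526], E[r] = 1.8673, γ^t·E[r] = 0.153784, running G = 5.713822
t=8: π = [0.2245, 0.2730, 0.2500, 0.2526], E[r] = 1.8673, γ^t·E[r] = 0.107649, running G = 5.821471

G = 5.8215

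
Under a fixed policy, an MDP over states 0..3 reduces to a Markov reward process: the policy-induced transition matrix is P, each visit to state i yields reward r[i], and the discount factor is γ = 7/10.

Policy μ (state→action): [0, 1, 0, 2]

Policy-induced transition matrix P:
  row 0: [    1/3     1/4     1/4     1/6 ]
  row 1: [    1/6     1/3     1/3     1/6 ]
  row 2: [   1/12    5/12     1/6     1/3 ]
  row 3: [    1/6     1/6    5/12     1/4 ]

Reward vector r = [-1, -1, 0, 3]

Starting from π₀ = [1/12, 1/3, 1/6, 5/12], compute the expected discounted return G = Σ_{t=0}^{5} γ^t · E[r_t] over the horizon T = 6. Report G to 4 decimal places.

G = 1.3017

t=0: π = [0.0833, 0.3333, 0.1667, 0.4167], E[r] = 0.8333, γ^t·E[r] = 0.833333, running G = 0.833333
t=1: π = [0.1667, 0.2708, 0.3333, 0.2292], E[r] = 0.2500, γ^t·E[r] = 0.175000, running G = 1.008333
t=2: π = [0.1667, 0.3090, 0.2830, 0.2413], E[r] = 0.2483, γ^t·E[r] = 0.121649, running G = 1.129983
t=3: π = [0.1709, 0.3028, 0.2924, 0.2339], E[r] = 0.2282, γ^t·E[r] = 0.078257, running G = 1.208239
t=4: π = [0.1708, 0.3045, 0.2899, 0.2349], E[r] = 0.2294, γ^t·E[r] = 0.055087, running G = 1.263326
t=5: π = [0.1710, 0.3041, 0.2904, 0.2346], E[r] = 0.2286, γ^t·E[r] = 0.038416, running G = 1.301742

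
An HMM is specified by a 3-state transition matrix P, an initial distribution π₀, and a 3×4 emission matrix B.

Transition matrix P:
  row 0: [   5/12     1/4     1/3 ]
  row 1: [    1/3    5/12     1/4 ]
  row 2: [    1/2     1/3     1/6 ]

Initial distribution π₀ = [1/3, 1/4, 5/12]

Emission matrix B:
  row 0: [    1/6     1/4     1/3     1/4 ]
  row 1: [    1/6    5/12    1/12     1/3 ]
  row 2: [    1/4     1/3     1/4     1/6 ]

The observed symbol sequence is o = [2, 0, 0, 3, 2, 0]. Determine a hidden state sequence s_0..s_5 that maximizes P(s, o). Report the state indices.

t=0: δ = [1.111e-01, 2.083e-02, 1.042e-01]  (obs o_0=2)
t=1: δ = [8.681e-03, 5.787e-03, 9.259e-03]  ψ = [2, 2, 0]  (obs o_1=0)
t=2: δ = [7.716e-04, 5.144e-04, 7.234e-04]  ψ = [2, 2, 0]  (obs o_2=0)
t=3: δ = [9.042e-05, 8.038e-05, 4.287e-05]  ψ = [2, 2, 0]  (obs o_3=3)
t=4: δ = [1.256e-05, 2.791e-06, 7.535e-06]  ψ = [0, 1, 0]  (obs o_4=2)
t=5: δ = [8.721e-07, 5.233e-07, 1.047e-06]  ψ = [0, 0, 0]  (obs o_5=0)
backtrack: best end state = 2; path = [2, 0, 2, 0, 0, 2]

path = [2, 0, 2, 0, 0, 2]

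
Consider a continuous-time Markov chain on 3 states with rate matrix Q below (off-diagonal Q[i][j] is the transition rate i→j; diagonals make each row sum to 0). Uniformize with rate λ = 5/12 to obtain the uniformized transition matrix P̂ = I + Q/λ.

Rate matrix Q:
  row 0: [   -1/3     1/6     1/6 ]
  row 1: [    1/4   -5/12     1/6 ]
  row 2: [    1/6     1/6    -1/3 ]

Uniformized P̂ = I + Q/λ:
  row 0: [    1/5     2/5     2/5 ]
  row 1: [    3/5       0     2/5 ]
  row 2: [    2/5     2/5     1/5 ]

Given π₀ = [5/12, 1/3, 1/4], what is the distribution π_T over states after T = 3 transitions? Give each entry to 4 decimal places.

π = [0.3833, 0.2827, 0.3340]

t=0: π = [0.4167, 0.3333, 0.2500]
t=1: π = [0.3833, 0.2667, 0.3500]
t=2: π = [0.3767, 0.2933, 0.3300]
t=3: π = [0.3833, 0.2827, 0.3340]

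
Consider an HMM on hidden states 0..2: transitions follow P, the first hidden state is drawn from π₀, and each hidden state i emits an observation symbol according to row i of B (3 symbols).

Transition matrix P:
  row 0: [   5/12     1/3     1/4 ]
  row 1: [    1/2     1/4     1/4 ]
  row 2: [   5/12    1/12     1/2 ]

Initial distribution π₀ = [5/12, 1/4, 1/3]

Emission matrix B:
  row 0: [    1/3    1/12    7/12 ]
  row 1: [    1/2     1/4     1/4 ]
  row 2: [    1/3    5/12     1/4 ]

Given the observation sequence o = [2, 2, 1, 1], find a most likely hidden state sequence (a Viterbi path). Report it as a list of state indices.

path = [0, 0, 2, 2]

t=0: δ = [2.431e-01, 6.250e-02, 8.333e-02]  (obs o_0=2)
t=1: δ = [5.908e-02, 2.025e-02, 1.519e-02]  ψ = [0, 0, 0]  (obs o_1=2)
t=2: δ = [2.051e-03, 4.923e-03, 6.154e-03]  ψ = [0, 0, 0]  (obs o_2=1)
t=3: δ = [2.137e-04, 3.077e-04, 1.282e-03]  ψ = [2, 1, 2]  (obs o_3=1)
backtrack: best end state = 2; path = [0, 0, 2, 2]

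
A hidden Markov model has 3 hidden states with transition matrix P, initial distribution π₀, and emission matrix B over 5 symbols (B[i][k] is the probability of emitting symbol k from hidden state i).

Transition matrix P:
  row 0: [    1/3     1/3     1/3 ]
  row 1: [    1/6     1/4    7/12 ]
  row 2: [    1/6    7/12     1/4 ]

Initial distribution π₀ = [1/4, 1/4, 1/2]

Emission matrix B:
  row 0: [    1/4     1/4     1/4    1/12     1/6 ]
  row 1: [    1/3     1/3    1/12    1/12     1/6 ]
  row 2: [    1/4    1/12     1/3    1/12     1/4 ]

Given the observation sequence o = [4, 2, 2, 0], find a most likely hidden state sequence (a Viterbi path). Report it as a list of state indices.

path = [2, 1, 2, 1]

t=0: δ = [4.167e-02, 4.167e-02, 1.250e-01]  (obs o_0=4)
t=1: δ = [5.208e-03, 6.076e-03, 1.042e-02]  ψ = [2, 2, 2]  (obs o_1=2)
t=2: δ = [4.340e-04, 5.064e-04, 1.182e-03]  ψ = [0, 2, 1]  (obs o_2=2)
t=3: δ = [4.923e-05, 2.297e-04, 7.385e-05]  ψ = [2, 2, 1]  (obs o_3=0)
backtrack: best end state = 1; path = [2, 1, 2, 1]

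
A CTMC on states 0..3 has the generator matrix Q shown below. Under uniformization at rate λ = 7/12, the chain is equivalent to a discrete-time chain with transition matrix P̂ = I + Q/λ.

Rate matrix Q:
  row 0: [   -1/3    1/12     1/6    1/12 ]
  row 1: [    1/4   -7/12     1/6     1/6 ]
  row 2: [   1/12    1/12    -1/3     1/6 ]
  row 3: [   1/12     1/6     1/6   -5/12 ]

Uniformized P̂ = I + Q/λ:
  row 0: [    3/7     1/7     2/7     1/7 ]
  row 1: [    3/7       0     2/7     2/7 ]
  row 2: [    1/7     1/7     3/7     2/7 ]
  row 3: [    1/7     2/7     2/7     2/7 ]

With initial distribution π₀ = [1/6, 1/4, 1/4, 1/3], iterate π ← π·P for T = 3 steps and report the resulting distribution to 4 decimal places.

π = [0.2629, 0.1557, 0.3331, 0.2483]

t=0: π = [0.1667, 0.2500, 0.2500, 0.3333]
t=1: π = [0.2619, 0.1548, 0.3214, 0.2619]
t=2: π = [0.2619, 0.1582, 0.3316, 0.2483]
t=3: π = [0.2629, 0.1557, 0.3331, 0.2483]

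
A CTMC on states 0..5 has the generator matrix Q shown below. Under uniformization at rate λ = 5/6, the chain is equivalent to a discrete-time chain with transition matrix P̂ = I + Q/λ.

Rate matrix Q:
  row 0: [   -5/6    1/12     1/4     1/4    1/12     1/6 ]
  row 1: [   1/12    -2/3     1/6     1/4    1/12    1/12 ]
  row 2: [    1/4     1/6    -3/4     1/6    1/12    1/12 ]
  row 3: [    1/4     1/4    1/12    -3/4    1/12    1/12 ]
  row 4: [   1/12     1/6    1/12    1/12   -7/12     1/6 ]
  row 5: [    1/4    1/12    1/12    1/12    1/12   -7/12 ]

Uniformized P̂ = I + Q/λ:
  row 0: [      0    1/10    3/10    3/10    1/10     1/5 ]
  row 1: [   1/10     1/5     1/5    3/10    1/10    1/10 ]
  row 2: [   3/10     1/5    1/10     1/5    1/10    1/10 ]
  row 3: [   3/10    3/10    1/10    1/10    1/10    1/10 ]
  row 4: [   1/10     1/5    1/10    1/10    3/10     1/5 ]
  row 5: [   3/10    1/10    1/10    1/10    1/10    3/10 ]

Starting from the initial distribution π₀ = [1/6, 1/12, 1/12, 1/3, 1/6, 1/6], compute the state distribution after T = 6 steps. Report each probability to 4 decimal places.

π = [0.1830, 0.1841, 0.1552, 0.1891, 0.1250, 0.1636]

t=0: π = [0.1667, 0.0833, 0.0833, 0.3333, 0.1667, 0.1667]
t=1: π = [0.2000, 0.2000, 0.1417, 0.1583, 0.1333, 0.1667]
t=2: π = [0.1733, 0.1792, 0.1600, 0.1942, 0.1267, 0.1667]
t=3: π = [0.1868, 0.1854, 0.1526, 0.1865, 0.1253, 0.1633]
t=4: π = [0.1818, 0.1836, 0.1559, 0.1897, 0.1251, 0.1639]
t=5: π = [0.1837, 0.1844, 0.1547, 0.1887, 0.1250, 0.1635]
t=6: π = [0.1830, 0.1841, 0.1552, 0.1891, 0.1250, 0.1636]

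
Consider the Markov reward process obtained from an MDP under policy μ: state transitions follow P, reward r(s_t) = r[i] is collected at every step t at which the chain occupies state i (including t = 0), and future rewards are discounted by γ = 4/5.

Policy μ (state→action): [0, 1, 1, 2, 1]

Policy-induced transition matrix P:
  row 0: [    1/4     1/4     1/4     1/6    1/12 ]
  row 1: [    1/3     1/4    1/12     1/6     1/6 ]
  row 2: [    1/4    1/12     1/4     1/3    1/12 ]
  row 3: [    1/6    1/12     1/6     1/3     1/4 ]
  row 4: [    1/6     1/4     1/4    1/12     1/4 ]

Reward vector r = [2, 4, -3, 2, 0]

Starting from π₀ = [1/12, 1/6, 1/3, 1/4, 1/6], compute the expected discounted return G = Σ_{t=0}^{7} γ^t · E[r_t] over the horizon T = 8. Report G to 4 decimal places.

t=0: π = [0.0833, 0.1667, 0.3333, 0.2500, 0.1667], E[r] = 0.3333, γ^t·E[r] = 0.333333, running G = 0.333333
t=1: π = [0.2292, 0.1528, 0.2014, 0.2500, 0.1667], E[r] = 0.9653, γ^t·E[r] = 0.772222, running G = 1.105556
t=2: π = [0.2280, 0.1748, 0.2037, 0.2280, 0.1655], E[r] = 1.0000, γ^t·E[r] = 0.640000, running G = 1.745556
t=3: π = [0.2318, 0.1780, 0.2019, 0.2248, 0.1635], E[r] = 1.0198, γ^t·E[r] = 0.522123, running G = 2.267679
t=4: π = [0.2325, 0.1789, 0.2016, 0.2242, 0.1629], E[r] = 1.0240, γ^t·E[r] = 0.419447, running G = 2.687126
t=5: π = [0.2327, 0.1790, 0.2015, 0.2241, 0.1627], E[r] = 1.0251, γ^t·E[r] = 0.335890, running G = 3.023016
t=6: π = [0.2327, 0.1791, 0.2015, 0.2240, 0.1627], E[r] = 1.0253, γ^t·E[r] = 0.268767, running G = 3.291783
t=7: π = [0.2327, 0.1791, 0.2015, 0.2240, 0.1627], E[r] = 1.0253, γ^t·E[r] = 0.215022, running G = 3.506805

G = 3.5068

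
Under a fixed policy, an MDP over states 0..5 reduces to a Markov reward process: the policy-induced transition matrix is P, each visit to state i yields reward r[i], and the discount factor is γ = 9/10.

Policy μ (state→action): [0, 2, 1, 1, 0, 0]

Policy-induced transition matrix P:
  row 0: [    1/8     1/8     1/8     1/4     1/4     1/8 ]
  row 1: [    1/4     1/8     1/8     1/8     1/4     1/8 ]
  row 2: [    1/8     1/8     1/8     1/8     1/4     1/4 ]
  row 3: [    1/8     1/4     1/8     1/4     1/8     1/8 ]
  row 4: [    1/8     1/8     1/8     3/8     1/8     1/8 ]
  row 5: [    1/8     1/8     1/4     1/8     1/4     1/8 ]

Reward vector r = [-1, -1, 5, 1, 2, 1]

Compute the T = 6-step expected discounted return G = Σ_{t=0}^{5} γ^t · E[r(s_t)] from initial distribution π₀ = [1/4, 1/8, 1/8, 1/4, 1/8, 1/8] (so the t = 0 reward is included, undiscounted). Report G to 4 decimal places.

t=0: π = [0.2500, 0.1250, 0.1250, 0.2500, 0.1250, 0.1250], E[r] = 0.8750, γ^t·E[r] = 0.875000, running G = 0.875000
t=1: π = [0.1406, 0.1563, 0.1406, 0.2188, 0.2031, 0.1406], E[r] = 1.1719, γ^t·E[r] = 1.054688, running G = 1.929688
t=2: π = [0.1445, 0.1523, 0.1426, 0.2207, 0.1973, 0.1426], E[r] = 1.1738, γ^t·E[r] = 0.950801, running G = 2.880488
t=3: π = [0.1440, 0.1526, 0.1428, 0.2200, 0.1978, 0.1428], E[r] = 1.1758, γ^t·E[r] = 0.857145, running G = 3.737633
t=4: π = [0.1441, 0.1525, 0.1429, 0.2199, 0.1978, 0.1429], E[r] = 1.1761, γ^t·E[r] = 0.771610, running G = 4.509243
t=5: π = [0.1441, 0.1525, 0.1429, 0.2199, 0.1978, 0.1429], E[r] = 1.1761, γ^t·E[r] = 0.694476, running G = 5.203719

G = 5.2037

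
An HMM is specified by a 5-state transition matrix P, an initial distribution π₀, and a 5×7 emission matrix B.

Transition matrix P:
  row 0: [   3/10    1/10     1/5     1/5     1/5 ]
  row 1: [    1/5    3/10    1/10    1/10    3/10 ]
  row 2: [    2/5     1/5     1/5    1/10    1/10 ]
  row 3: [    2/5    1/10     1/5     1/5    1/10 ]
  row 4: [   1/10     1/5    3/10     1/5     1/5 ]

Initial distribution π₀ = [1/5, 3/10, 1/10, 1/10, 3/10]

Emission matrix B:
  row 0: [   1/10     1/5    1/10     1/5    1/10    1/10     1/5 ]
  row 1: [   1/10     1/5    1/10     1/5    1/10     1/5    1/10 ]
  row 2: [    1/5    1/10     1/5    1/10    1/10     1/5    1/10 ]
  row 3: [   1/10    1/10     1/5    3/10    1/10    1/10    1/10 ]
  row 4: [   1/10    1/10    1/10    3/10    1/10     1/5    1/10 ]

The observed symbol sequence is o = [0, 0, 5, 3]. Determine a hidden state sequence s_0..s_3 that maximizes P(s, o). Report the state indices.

t=0: δ = [2.000e-02, 3.000e-02, 2.000e-02, 1.000e-02, 3.000e-02]  (obs o_0=0)
t=1: δ = [8.000e-04, 9.000e-04, 1.800e-03, 6.000e-04, 9.000e-04]  ψ = [2, 1, 4, 4, 1]  (obs o_1=0)
t=2: δ = [7.200e-05, 7.200e-05, 7.200e-05, 1.800e-05, 5.400e-05]  ψ = [2, 2, 2, 2, 1]  (obs o_2=5)
t=3: δ = [5.760e-06, 4.320e-06, 1.620e-06, 4.320e-06, 6.480e-06]  ψ = [2, 1, 4, 0, 1]  (obs o_3=3)
backtrack: best end state = 4; path = [4, 2, 1, 4]

path = [4, 2, 1, 4]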